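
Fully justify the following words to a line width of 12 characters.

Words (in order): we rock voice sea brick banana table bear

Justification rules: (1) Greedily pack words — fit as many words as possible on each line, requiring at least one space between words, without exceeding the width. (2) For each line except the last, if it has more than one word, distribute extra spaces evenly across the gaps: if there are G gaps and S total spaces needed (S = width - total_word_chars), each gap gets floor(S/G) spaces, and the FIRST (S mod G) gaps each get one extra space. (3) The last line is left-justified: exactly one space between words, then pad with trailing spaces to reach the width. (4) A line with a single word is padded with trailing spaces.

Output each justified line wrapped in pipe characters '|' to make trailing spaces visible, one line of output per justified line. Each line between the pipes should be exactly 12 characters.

Answer: |we      rock|
|voice    sea|
|brick banana|
|table bear  |

Derivation:
Line 1: ['we', 'rock'] (min_width=7, slack=5)
Line 2: ['voice', 'sea'] (min_width=9, slack=3)
Line 3: ['brick', 'banana'] (min_width=12, slack=0)
Line 4: ['table', 'bear'] (min_width=10, slack=2)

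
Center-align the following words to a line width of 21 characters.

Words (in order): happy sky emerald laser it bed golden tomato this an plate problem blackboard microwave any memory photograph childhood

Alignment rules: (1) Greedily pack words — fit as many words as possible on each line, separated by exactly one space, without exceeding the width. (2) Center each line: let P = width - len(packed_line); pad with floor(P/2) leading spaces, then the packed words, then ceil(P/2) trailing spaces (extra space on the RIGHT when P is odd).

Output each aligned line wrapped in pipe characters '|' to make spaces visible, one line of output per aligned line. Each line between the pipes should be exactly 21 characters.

Line 1: ['happy', 'sky', 'emerald'] (min_width=17, slack=4)
Line 2: ['laser', 'it', 'bed', 'golden'] (min_width=19, slack=2)
Line 3: ['tomato', 'this', 'an', 'plate'] (min_width=20, slack=1)
Line 4: ['problem', 'blackboard'] (min_width=18, slack=3)
Line 5: ['microwave', 'any', 'memory'] (min_width=20, slack=1)
Line 6: ['photograph', 'childhood'] (min_width=20, slack=1)

Answer: |  happy sky emerald  |
| laser it bed golden |
|tomato this an plate |
| problem blackboard  |
|microwave any memory |
|photograph childhood |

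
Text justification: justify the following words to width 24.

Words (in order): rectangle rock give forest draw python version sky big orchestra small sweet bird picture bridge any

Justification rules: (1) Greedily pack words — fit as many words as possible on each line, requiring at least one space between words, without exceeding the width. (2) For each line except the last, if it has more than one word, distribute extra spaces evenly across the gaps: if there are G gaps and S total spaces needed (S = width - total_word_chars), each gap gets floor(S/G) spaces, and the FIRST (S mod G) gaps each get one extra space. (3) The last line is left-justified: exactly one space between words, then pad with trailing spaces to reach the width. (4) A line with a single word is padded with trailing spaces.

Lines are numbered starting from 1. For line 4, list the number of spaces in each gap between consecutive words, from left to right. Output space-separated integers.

Line 1: ['rectangle', 'rock', 'give'] (min_width=19, slack=5)
Line 2: ['forest', 'draw', 'python'] (min_width=18, slack=6)
Line 3: ['version', 'sky', 'big'] (min_width=15, slack=9)
Line 4: ['orchestra', 'small', 'sweet'] (min_width=21, slack=3)
Line 5: ['bird', 'picture', 'bridge', 'any'] (min_width=23, slack=1)

Answer: 3 2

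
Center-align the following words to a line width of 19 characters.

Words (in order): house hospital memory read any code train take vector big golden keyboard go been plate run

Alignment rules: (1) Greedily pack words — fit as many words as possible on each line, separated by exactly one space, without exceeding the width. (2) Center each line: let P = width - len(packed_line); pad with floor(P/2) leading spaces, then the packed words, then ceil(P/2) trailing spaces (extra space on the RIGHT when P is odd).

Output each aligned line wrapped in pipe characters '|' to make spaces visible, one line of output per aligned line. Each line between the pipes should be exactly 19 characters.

Line 1: ['house', 'hospital'] (min_width=14, slack=5)
Line 2: ['memory', 'read', 'any'] (min_width=15, slack=4)
Line 3: ['code', 'train', 'take'] (min_width=15, slack=4)
Line 4: ['vector', 'big', 'golden'] (min_width=17, slack=2)
Line 5: ['keyboard', 'go', 'been'] (min_width=16, slack=3)
Line 6: ['plate', 'run'] (min_width=9, slack=10)

Answer: |  house hospital   |
|  memory read any  |
|  code train take  |
| vector big golden |
| keyboard go been  |
|     plate run     |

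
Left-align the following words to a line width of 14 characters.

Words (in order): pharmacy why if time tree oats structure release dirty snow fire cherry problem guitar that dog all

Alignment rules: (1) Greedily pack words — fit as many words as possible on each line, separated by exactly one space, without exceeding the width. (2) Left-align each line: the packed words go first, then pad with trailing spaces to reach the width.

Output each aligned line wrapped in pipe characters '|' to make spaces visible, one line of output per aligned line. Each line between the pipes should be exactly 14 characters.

Answer: |pharmacy why  |
|if time tree  |
|oats structure|
|release dirty |
|snow fire     |
|cherry problem|
|guitar that   |
|dog all       |

Derivation:
Line 1: ['pharmacy', 'why'] (min_width=12, slack=2)
Line 2: ['if', 'time', 'tree'] (min_width=12, slack=2)
Line 3: ['oats', 'structure'] (min_width=14, slack=0)
Line 4: ['release', 'dirty'] (min_width=13, slack=1)
Line 5: ['snow', 'fire'] (min_width=9, slack=5)
Line 6: ['cherry', 'problem'] (min_width=14, slack=0)
Line 7: ['guitar', 'that'] (min_width=11, slack=3)
Line 8: ['dog', 'all'] (min_width=7, slack=7)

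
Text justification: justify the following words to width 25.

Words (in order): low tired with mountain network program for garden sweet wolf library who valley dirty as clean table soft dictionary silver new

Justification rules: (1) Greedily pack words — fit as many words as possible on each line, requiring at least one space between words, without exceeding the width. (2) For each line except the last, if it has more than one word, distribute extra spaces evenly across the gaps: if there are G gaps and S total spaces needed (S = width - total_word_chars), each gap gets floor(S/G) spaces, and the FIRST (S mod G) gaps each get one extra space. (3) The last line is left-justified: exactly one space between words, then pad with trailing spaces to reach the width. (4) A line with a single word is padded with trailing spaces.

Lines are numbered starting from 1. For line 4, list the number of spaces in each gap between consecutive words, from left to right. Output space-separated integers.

Line 1: ['low', 'tired', 'with', 'mountain'] (min_width=23, slack=2)
Line 2: ['network', 'program', 'for'] (min_width=19, slack=6)
Line 3: ['garden', 'sweet', 'wolf', 'library'] (min_width=25, slack=0)
Line 4: ['who', 'valley', 'dirty', 'as', 'clean'] (min_width=25, slack=0)
Line 5: ['table', 'soft', 'dictionary'] (min_width=21, slack=4)
Line 6: ['silver', 'new'] (min_width=10, slack=15)

Answer: 1 1 1 1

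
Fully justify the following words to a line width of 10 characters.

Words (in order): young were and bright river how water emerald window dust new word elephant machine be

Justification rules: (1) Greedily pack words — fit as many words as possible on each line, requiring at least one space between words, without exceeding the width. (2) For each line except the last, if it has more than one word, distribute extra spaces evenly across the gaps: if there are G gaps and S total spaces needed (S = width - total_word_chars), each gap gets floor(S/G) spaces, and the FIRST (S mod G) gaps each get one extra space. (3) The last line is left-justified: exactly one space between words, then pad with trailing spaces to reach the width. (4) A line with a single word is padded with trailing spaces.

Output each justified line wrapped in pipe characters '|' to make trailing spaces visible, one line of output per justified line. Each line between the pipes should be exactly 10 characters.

Answer: |young were|
|and bright|
|river  how|
|water     |
|emerald   |
|window    |
|dust   new|
|word      |
|elephant  |
|machine be|

Derivation:
Line 1: ['young', 'were'] (min_width=10, slack=0)
Line 2: ['and', 'bright'] (min_width=10, slack=0)
Line 3: ['river', 'how'] (min_width=9, slack=1)
Line 4: ['water'] (min_width=5, slack=5)
Line 5: ['emerald'] (min_width=7, slack=3)
Line 6: ['window'] (min_width=6, slack=4)
Line 7: ['dust', 'new'] (min_width=8, slack=2)
Line 8: ['word'] (min_width=4, slack=6)
Line 9: ['elephant'] (min_width=8, slack=2)
Line 10: ['machine', 'be'] (min_width=10, slack=0)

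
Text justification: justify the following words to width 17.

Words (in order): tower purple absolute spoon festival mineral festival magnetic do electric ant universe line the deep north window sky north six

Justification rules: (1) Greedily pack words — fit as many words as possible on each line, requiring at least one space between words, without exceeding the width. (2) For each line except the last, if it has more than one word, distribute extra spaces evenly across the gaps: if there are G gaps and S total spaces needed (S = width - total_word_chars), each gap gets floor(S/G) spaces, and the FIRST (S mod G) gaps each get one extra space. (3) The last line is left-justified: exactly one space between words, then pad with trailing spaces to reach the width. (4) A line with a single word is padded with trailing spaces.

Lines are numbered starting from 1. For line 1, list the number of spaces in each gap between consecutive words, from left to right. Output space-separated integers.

Line 1: ['tower', 'purple'] (min_width=12, slack=5)
Line 2: ['absolute', 'spoon'] (min_width=14, slack=3)
Line 3: ['festival', 'mineral'] (min_width=16, slack=1)
Line 4: ['festival', 'magnetic'] (min_width=17, slack=0)
Line 5: ['do', 'electric', 'ant'] (min_width=15, slack=2)
Line 6: ['universe', 'line', 'the'] (min_width=17, slack=0)
Line 7: ['deep', 'north', 'window'] (min_width=17, slack=0)
Line 8: ['sky', 'north', 'six'] (min_width=13, slack=4)

Answer: 6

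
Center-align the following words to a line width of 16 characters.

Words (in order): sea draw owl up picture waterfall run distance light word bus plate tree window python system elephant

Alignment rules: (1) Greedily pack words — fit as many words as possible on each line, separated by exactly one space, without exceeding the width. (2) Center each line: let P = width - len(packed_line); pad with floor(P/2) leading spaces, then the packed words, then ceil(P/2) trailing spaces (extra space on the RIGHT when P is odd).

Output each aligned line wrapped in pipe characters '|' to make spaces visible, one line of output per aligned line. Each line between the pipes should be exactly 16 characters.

Answer: |sea draw owl up |
|    picture     |
| waterfall run  |
| distance light |
| word bus plate |
|  tree window   |
| python system  |
|    elephant    |

Derivation:
Line 1: ['sea', 'draw', 'owl', 'up'] (min_width=15, slack=1)
Line 2: ['picture'] (min_width=7, slack=9)
Line 3: ['waterfall', 'run'] (min_width=13, slack=3)
Line 4: ['distance', 'light'] (min_width=14, slack=2)
Line 5: ['word', 'bus', 'plate'] (min_width=14, slack=2)
Line 6: ['tree', 'window'] (min_width=11, slack=5)
Line 7: ['python', 'system'] (min_width=13, slack=3)
Line 8: ['elephant'] (min_width=8, slack=8)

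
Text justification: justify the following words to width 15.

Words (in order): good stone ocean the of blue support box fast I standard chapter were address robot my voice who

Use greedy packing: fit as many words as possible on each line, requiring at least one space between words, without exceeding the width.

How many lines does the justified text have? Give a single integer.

Answer: 8

Derivation:
Line 1: ['good', 'stone'] (min_width=10, slack=5)
Line 2: ['ocean', 'the', 'of'] (min_width=12, slack=3)
Line 3: ['blue', 'support'] (min_width=12, slack=3)
Line 4: ['box', 'fast', 'I'] (min_width=10, slack=5)
Line 5: ['standard'] (min_width=8, slack=7)
Line 6: ['chapter', 'were'] (min_width=12, slack=3)
Line 7: ['address', 'robot'] (min_width=13, slack=2)
Line 8: ['my', 'voice', 'who'] (min_width=12, slack=3)
Total lines: 8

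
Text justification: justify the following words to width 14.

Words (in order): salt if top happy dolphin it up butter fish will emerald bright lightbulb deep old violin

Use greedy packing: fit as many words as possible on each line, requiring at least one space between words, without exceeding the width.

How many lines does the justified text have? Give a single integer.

Line 1: ['salt', 'if', 'top'] (min_width=11, slack=3)
Line 2: ['happy', 'dolphin'] (min_width=13, slack=1)
Line 3: ['it', 'up', 'butter'] (min_width=12, slack=2)
Line 4: ['fish', 'will'] (min_width=9, slack=5)
Line 5: ['emerald', 'bright'] (min_width=14, slack=0)
Line 6: ['lightbulb', 'deep'] (min_width=14, slack=0)
Line 7: ['old', 'violin'] (min_width=10, slack=4)
Total lines: 7

Answer: 7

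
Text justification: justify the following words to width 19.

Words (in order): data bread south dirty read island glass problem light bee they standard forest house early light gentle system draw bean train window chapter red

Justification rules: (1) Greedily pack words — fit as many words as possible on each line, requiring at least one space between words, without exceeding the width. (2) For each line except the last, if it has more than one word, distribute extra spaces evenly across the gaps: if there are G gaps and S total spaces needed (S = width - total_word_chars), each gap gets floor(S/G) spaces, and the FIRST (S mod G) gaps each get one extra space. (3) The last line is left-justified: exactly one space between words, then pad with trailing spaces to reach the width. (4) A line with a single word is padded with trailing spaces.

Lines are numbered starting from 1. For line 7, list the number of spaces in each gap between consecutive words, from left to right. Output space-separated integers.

Answer: 3 3

Derivation:
Line 1: ['data', 'bread', 'south'] (min_width=16, slack=3)
Line 2: ['dirty', 'read', 'island'] (min_width=17, slack=2)
Line 3: ['glass', 'problem', 'light'] (min_width=19, slack=0)
Line 4: ['bee', 'they', 'standard'] (min_width=17, slack=2)
Line 5: ['forest', 'house', 'early'] (min_width=18, slack=1)
Line 6: ['light', 'gentle', 'system'] (min_width=19, slack=0)
Line 7: ['draw', 'bean', 'train'] (min_width=15, slack=4)
Line 8: ['window', 'chapter', 'red'] (min_width=18, slack=1)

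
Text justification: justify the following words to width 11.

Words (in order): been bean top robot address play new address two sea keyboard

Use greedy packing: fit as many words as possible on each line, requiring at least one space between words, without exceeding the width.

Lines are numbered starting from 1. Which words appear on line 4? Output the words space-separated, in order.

Line 1: ['been', 'bean'] (min_width=9, slack=2)
Line 2: ['top', 'robot'] (min_width=9, slack=2)
Line 3: ['address'] (min_width=7, slack=4)
Line 4: ['play', 'new'] (min_width=8, slack=3)
Line 5: ['address', 'two'] (min_width=11, slack=0)
Line 6: ['sea'] (min_width=3, slack=8)
Line 7: ['keyboard'] (min_width=8, slack=3)

Answer: play new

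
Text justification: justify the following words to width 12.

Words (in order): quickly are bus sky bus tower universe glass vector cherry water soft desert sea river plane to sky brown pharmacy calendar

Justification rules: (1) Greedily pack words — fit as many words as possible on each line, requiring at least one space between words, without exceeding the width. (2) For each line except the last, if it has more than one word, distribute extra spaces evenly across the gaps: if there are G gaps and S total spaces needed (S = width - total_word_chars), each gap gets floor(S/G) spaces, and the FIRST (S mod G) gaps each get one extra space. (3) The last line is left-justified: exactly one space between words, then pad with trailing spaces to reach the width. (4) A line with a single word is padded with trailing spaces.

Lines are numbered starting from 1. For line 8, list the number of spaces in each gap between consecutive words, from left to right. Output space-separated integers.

Answer: 4

Derivation:
Line 1: ['quickly', 'are'] (min_width=11, slack=1)
Line 2: ['bus', 'sky', 'bus'] (min_width=11, slack=1)
Line 3: ['tower'] (min_width=5, slack=7)
Line 4: ['universe'] (min_width=8, slack=4)
Line 5: ['glass', 'vector'] (min_width=12, slack=0)
Line 6: ['cherry', 'water'] (min_width=12, slack=0)
Line 7: ['soft', 'desert'] (min_width=11, slack=1)
Line 8: ['sea', 'river'] (min_width=9, slack=3)
Line 9: ['plane', 'to', 'sky'] (min_width=12, slack=0)
Line 10: ['brown'] (min_width=5, slack=7)
Line 11: ['pharmacy'] (min_width=8, slack=4)
Line 12: ['calendar'] (min_width=8, slack=4)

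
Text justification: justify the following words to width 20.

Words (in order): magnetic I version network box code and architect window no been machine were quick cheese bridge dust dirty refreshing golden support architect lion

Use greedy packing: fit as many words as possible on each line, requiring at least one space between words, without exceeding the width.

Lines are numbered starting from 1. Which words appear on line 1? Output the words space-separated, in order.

Line 1: ['magnetic', 'I', 'version'] (min_width=18, slack=2)
Line 2: ['network', 'box', 'code', 'and'] (min_width=20, slack=0)
Line 3: ['architect', 'window', 'no'] (min_width=19, slack=1)
Line 4: ['been', 'machine', 'were'] (min_width=17, slack=3)
Line 5: ['quick', 'cheese', 'bridge'] (min_width=19, slack=1)
Line 6: ['dust', 'dirty'] (min_width=10, slack=10)
Line 7: ['refreshing', 'golden'] (min_width=17, slack=3)
Line 8: ['support', 'architect'] (min_width=17, slack=3)
Line 9: ['lion'] (min_width=4, slack=16)

Answer: magnetic I version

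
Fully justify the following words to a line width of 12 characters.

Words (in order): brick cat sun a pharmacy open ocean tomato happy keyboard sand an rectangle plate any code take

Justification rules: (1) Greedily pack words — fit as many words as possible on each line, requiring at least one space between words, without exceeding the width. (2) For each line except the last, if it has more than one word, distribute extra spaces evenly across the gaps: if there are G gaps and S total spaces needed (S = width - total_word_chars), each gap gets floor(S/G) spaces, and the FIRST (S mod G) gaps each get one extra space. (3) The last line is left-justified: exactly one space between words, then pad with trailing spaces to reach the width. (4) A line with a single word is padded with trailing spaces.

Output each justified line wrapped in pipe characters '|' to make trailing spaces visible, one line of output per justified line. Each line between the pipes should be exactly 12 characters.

Line 1: ['brick', 'cat'] (min_width=9, slack=3)
Line 2: ['sun', 'a'] (min_width=5, slack=7)
Line 3: ['pharmacy'] (min_width=8, slack=4)
Line 4: ['open', 'ocean'] (min_width=10, slack=2)
Line 5: ['tomato', 'happy'] (min_width=12, slack=0)
Line 6: ['keyboard'] (min_width=8, slack=4)
Line 7: ['sand', 'an'] (min_width=7, slack=5)
Line 8: ['rectangle'] (min_width=9, slack=3)
Line 9: ['plate', 'any'] (min_width=9, slack=3)
Line 10: ['code', 'take'] (min_width=9, slack=3)

Answer: |brick    cat|
|sun        a|
|pharmacy    |
|open   ocean|
|tomato happy|
|keyboard    |
|sand      an|
|rectangle   |
|plate    any|
|code take   |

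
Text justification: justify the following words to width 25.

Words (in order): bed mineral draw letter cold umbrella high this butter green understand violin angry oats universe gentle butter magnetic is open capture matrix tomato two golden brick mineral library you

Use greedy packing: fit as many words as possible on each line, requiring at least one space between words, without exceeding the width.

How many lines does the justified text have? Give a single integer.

Line 1: ['bed', 'mineral', 'draw', 'letter'] (min_width=23, slack=2)
Line 2: ['cold', 'umbrella', 'high', 'this'] (min_width=23, slack=2)
Line 3: ['butter', 'green', 'understand'] (min_width=23, slack=2)
Line 4: ['violin', 'angry', 'oats'] (min_width=17, slack=8)
Line 5: ['universe', 'gentle', 'butter'] (min_width=22, slack=3)
Line 6: ['magnetic', 'is', 'open', 'capture'] (min_width=24, slack=1)
Line 7: ['matrix', 'tomato', 'two', 'golden'] (min_width=24, slack=1)
Line 8: ['brick', 'mineral', 'library', 'you'] (min_width=25, slack=0)
Total lines: 8

Answer: 8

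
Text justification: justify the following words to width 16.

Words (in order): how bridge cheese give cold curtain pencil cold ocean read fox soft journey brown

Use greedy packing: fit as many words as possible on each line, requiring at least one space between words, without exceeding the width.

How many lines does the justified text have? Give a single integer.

Answer: 6

Derivation:
Line 1: ['how', 'bridge'] (min_width=10, slack=6)
Line 2: ['cheese', 'give', 'cold'] (min_width=16, slack=0)
Line 3: ['curtain', 'pencil'] (min_width=14, slack=2)
Line 4: ['cold', 'ocean', 'read'] (min_width=15, slack=1)
Line 5: ['fox', 'soft', 'journey'] (min_width=16, slack=0)
Line 6: ['brown'] (min_width=5, slack=11)
Total lines: 6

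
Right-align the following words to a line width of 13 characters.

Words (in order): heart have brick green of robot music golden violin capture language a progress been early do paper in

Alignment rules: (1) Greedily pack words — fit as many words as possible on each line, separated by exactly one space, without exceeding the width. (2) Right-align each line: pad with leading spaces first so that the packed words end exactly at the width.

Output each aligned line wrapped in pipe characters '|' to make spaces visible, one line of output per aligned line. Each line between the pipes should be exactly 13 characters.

Answer: |   heart have|
|  brick green|
|     of robot|
| music golden|
|       violin|
|      capture|
|   language a|
|progress been|
|     early do|
|     paper in|

Derivation:
Line 1: ['heart', 'have'] (min_width=10, slack=3)
Line 2: ['brick', 'green'] (min_width=11, slack=2)
Line 3: ['of', 'robot'] (min_width=8, slack=5)
Line 4: ['music', 'golden'] (min_width=12, slack=1)
Line 5: ['violin'] (min_width=6, slack=7)
Line 6: ['capture'] (min_width=7, slack=6)
Line 7: ['language', 'a'] (min_width=10, slack=3)
Line 8: ['progress', 'been'] (min_width=13, slack=0)
Line 9: ['early', 'do'] (min_width=8, slack=5)
Line 10: ['paper', 'in'] (min_width=8, slack=5)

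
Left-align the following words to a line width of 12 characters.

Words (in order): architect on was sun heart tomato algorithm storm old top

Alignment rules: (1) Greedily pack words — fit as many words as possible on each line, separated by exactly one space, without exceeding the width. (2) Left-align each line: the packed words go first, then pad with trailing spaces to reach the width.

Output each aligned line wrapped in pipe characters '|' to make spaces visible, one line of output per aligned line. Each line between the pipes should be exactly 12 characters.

Answer: |architect on|
|was sun     |
|heart tomato|
|algorithm   |
|storm old   |
|top         |

Derivation:
Line 1: ['architect', 'on'] (min_width=12, slack=0)
Line 2: ['was', 'sun'] (min_width=7, slack=5)
Line 3: ['heart', 'tomato'] (min_width=12, slack=0)
Line 4: ['algorithm'] (min_width=9, slack=3)
Line 5: ['storm', 'old'] (min_width=9, slack=3)
Line 6: ['top'] (min_width=3, slack=9)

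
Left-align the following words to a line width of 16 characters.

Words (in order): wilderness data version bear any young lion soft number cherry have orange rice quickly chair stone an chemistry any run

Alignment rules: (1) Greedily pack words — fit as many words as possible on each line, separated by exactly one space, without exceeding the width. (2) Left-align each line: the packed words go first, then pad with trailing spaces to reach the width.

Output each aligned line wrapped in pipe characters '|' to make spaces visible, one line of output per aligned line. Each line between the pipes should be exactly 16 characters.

Answer: |wilderness data |
|version bear any|
|young lion soft |
|number cherry   |
|have orange rice|
|quickly chair   |
|stone an        |
|chemistry any   |
|run             |

Derivation:
Line 1: ['wilderness', 'data'] (min_width=15, slack=1)
Line 2: ['version', 'bear', 'any'] (min_width=16, slack=0)
Line 3: ['young', 'lion', 'soft'] (min_width=15, slack=1)
Line 4: ['number', 'cherry'] (min_width=13, slack=3)
Line 5: ['have', 'orange', 'rice'] (min_width=16, slack=0)
Line 6: ['quickly', 'chair'] (min_width=13, slack=3)
Line 7: ['stone', 'an'] (min_width=8, slack=8)
Line 8: ['chemistry', 'any'] (min_width=13, slack=3)
Line 9: ['run'] (min_width=3, slack=13)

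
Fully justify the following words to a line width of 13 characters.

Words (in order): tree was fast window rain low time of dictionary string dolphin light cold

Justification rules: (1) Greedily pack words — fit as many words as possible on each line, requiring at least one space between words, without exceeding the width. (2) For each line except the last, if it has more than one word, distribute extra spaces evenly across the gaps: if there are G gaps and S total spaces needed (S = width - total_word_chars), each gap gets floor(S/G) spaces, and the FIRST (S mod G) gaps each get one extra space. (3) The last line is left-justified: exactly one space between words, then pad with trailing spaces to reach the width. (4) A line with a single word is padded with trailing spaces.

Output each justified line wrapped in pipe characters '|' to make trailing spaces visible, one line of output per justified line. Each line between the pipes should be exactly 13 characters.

Answer: |tree was fast|
|window   rain|
|low  time  of|
|dictionary   |
|string       |
|dolphin light|
|cold         |

Derivation:
Line 1: ['tree', 'was', 'fast'] (min_width=13, slack=0)
Line 2: ['window', 'rain'] (min_width=11, slack=2)
Line 3: ['low', 'time', 'of'] (min_width=11, slack=2)
Line 4: ['dictionary'] (min_width=10, slack=3)
Line 5: ['string'] (min_width=6, slack=7)
Line 6: ['dolphin', 'light'] (min_width=13, slack=0)
Line 7: ['cold'] (min_width=4, slack=9)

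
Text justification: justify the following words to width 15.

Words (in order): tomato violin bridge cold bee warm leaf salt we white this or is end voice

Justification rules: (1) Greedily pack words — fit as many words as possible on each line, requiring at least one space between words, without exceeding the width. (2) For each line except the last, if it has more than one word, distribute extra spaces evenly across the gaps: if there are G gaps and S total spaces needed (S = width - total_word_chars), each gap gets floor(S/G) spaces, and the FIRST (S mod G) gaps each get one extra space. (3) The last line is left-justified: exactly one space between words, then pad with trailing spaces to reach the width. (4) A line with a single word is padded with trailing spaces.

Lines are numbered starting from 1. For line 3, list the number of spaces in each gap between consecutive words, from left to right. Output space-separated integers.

Line 1: ['tomato', 'violin'] (min_width=13, slack=2)
Line 2: ['bridge', 'cold', 'bee'] (min_width=15, slack=0)
Line 3: ['warm', 'leaf', 'salt'] (min_width=14, slack=1)
Line 4: ['we', 'white', 'this'] (min_width=13, slack=2)
Line 5: ['or', 'is', 'end', 'voice'] (min_width=15, slack=0)

Answer: 2 1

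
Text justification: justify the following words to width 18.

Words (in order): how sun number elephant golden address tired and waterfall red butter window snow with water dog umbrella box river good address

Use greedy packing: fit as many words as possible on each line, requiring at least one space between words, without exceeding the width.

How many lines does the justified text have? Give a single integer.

Line 1: ['how', 'sun', 'number'] (min_width=14, slack=4)
Line 2: ['elephant', 'golden'] (min_width=15, slack=3)
Line 3: ['address', 'tired', 'and'] (min_width=17, slack=1)
Line 4: ['waterfall', 'red'] (min_width=13, slack=5)
Line 5: ['butter', 'window', 'snow'] (min_width=18, slack=0)
Line 6: ['with', 'water', 'dog'] (min_width=14, slack=4)
Line 7: ['umbrella', 'box', 'river'] (min_width=18, slack=0)
Line 8: ['good', 'address'] (min_width=12, slack=6)
Total lines: 8

Answer: 8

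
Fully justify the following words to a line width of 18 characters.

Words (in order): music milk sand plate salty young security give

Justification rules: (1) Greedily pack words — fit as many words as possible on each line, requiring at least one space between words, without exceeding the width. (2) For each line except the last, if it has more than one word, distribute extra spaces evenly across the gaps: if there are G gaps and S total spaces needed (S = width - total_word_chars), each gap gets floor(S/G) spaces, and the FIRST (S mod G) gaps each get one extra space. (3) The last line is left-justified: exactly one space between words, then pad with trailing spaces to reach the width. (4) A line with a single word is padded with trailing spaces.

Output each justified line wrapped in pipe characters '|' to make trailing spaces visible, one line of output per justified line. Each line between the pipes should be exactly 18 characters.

Line 1: ['music', 'milk', 'sand'] (min_width=15, slack=3)
Line 2: ['plate', 'salty', 'young'] (min_width=17, slack=1)
Line 3: ['security', 'give'] (min_width=13, slack=5)

Answer: |music   milk  sand|
|plate  salty young|
|security give     |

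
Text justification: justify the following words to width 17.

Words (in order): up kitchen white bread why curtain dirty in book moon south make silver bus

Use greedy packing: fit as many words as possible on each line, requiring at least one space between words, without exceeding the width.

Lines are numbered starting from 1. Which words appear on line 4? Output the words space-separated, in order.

Answer: moon south make

Derivation:
Line 1: ['up', 'kitchen', 'white'] (min_width=16, slack=1)
Line 2: ['bread', 'why', 'curtain'] (min_width=17, slack=0)
Line 3: ['dirty', 'in', 'book'] (min_width=13, slack=4)
Line 4: ['moon', 'south', 'make'] (min_width=15, slack=2)
Line 5: ['silver', 'bus'] (min_width=10, slack=7)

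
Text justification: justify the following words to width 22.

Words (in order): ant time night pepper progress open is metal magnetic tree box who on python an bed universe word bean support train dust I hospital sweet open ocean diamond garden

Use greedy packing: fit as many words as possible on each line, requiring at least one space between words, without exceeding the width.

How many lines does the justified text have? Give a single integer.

Answer: 8

Derivation:
Line 1: ['ant', 'time', 'night', 'pepper'] (min_width=21, slack=1)
Line 2: ['progress', 'open', 'is', 'metal'] (min_width=22, slack=0)
Line 3: ['magnetic', 'tree', 'box', 'who'] (min_width=21, slack=1)
Line 4: ['on', 'python', 'an', 'bed'] (min_width=16, slack=6)
Line 5: ['universe', 'word', 'bean'] (min_width=18, slack=4)
Line 6: ['support', 'train', 'dust', 'I'] (min_width=20, slack=2)
Line 7: ['hospital', 'sweet', 'open'] (min_width=19, slack=3)
Line 8: ['ocean', 'diamond', 'garden'] (min_width=20, slack=2)
Total lines: 8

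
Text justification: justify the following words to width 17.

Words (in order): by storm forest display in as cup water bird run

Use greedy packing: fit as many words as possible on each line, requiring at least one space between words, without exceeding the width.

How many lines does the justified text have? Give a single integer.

Answer: 3

Derivation:
Line 1: ['by', 'storm', 'forest'] (min_width=15, slack=2)
Line 2: ['display', 'in', 'as', 'cup'] (min_width=17, slack=0)
Line 3: ['water', 'bird', 'run'] (min_width=14, slack=3)
Total lines: 3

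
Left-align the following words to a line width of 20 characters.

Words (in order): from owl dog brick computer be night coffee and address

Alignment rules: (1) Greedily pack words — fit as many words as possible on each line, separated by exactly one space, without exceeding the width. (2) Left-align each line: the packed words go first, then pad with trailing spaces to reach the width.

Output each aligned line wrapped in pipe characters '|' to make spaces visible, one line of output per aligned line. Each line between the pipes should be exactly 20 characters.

Line 1: ['from', 'owl', 'dog', 'brick'] (min_width=18, slack=2)
Line 2: ['computer', 'be', 'night'] (min_width=17, slack=3)
Line 3: ['coffee', 'and', 'address'] (min_width=18, slack=2)

Answer: |from owl dog brick  |
|computer be night   |
|coffee and address  |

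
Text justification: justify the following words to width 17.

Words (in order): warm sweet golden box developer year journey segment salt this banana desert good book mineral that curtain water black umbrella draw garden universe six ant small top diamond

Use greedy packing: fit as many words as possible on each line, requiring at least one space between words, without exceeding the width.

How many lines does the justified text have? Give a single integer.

Line 1: ['warm', 'sweet', 'golden'] (min_width=17, slack=0)
Line 2: ['box', 'developer'] (min_width=13, slack=4)
Line 3: ['year', 'journey'] (min_width=12, slack=5)
Line 4: ['segment', 'salt', 'this'] (min_width=17, slack=0)
Line 5: ['banana', 'desert'] (min_width=13, slack=4)
Line 6: ['good', 'book', 'mineral'] (min_width=17, slack=0)
Line 7: ['that', 'curtain'] (min_width=12, slack=5)
Line 8: ['water', 'black'] (min_width=11, slack=6)
Line 9: ['umbrella', 'draw'] (min_width=13, slack=4)
Line 10: ['garden', 'universe'] (min_width=15, slack=2)
Line 11: ['six', 'ant', 'small', 'top'] (min_width=17, slack=0)
Line 12: ['diamond'] (min_width=7, slack=10)
Total lines: 12

Answer: 12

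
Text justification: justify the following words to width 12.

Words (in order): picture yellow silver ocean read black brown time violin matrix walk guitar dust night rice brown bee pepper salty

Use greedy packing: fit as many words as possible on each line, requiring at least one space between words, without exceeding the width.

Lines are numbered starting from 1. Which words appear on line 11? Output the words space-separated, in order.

Line 1: ['picture'] (min_width=7, slack=5)
Line 2: ['yellow'] (min_width=6, slack=6)
Line 3: ['silver', 'ocean'] (min_width=12, slack=0)
Line 4: ['read', 'black'] (min_width=10, slack=2)
Line 5: ['brown', 'time'] (min_width=10, slack=2)
Line 6: ['violin'] (min_width=6, slack=6)
Line 7: ['matrix', 'walk'] (min_width=11, slack=1)
Line 8: ['guitar', 'dust'] (min_width=11, slack=1)
Line 9: ['night', 'rice'] (min_width=10, slack=2)
Line 10: ['brown', 'bee'] (min_width=9, slack=3)
Line 11: ['pepper', 'salty'] (min_width=12, slack=0)

Answer: pepper salty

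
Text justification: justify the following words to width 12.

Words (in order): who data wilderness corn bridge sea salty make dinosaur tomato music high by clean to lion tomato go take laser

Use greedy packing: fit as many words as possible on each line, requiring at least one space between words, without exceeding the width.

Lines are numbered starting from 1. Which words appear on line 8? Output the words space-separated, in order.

Answer: high by

Derivation:
Line 1: ['who', 'data'] (min_width=8, slack=4)
Line 2: ['wilderness'] (min_width=10, slack=2)
Line 3: ['corn', 'bridge'] (min_width=11, slack=1)
Line 4: ['sea', 'salty'] (min_width=9, slack=3)
Line 5: ['make'] (min_width=4, slack=8)
Line 6: ['dinosaur'] (min_width=8, slack=4)
Line 7: ['tomato', 'music'] (min_width=12, slack=0)
Line 8: ['high', 'by'] (min_width=7, slack=5)
Line 9: ['clean', 'to'] (min_width=8, slack=4)
Line 10: ['lion', 'tomato'] (min_width=11, slack=1)
Line 11: ['go', 'take'] (min_width=7, slack=5)
Line 12: ['laser'] (min_width=5, slack=7)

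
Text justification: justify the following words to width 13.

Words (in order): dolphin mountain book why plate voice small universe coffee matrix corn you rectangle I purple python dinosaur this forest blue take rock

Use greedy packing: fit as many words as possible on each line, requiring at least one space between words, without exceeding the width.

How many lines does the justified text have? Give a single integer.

Answer: 12

Derivation:
Line 1: ['dolphin'] (min_width=7, slack=6)
Line 2: ['mountain', 'book'] (min_width=13, slack=0)
Line 3: ['why', 'plate'] (min_width=9, slack=4)
Line 4: ['voice', 'small'] (min_width=11, slack=2)
Line 5: ['universe'] (min_width=8, slack=5)
Line 6: ['coffee', 'matrix'] (min_width=13, slack=0)
Line 7: ['corn', 'you'] (min_width=8, slack=5)
Line 8: ['rectangle', 'I'] (min_width=11, slack=2)
Line 9: ['purple', 'python'] (min_width=13, slack=0)
Line 10: ['dinosaur', 'this'] (min_width=13, slack=0)
Line 11: ['forest', 'blue'] (min_width=11, slack=2)
Line 12: ['take', 'rock'] (min_width=9, slack=4)
Total lines: 12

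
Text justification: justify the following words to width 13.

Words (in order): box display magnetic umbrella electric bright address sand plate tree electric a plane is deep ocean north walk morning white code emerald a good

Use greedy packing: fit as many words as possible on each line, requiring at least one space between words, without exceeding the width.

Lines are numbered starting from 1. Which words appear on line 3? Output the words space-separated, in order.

Line 1: ['box', 'display'] (min_width=11, slack=2)
Line 2: ['magnetic'] (min_width=8, slack=5)
Line 3: ['umbrella'] (min_width=8, slack=5)
Line 4: ['electric'] (min_width=8, slack=5)
Line 5: ['bright'] (min_width=6, slack=7)
Line 6: ['address', 'sand'] (min_width=12, slack=1)
Line 7: ['plate', 'tree'] (min_width=10, slack=3)
Line 8: ['electric', 'a'] (min_width=10, slack=3)
Line 9: ['plane', 'is', 'deep'] (min_width=13, slack=0)
Line 10: ['ocean', 'north'] (min_width=11, slack=2)
Line 11: ['walk', 'morning'] (min_width=12, slack=1)
Line 12: ['white', 'code'] (min_width=10, slack=3)
Line 13: ['emerald', 'a'] (min_width=9, slack=4)
Line 14: ['good'] (min_width=4, slack=9)

Answer: umbrella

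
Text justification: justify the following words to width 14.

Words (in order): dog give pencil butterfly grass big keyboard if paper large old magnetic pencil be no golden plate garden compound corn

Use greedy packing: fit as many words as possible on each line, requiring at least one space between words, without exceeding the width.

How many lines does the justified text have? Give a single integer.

Line 1: ['dog', 'give'] (min_width=8, slack=6)
Line 2: ['pencil'] (min_width=6, slack=8)
Line 3: ['butterfly'] (min_width=9, slack=5)
Line 4: ['grass', 'big'] (min_width=9, slack=5)
Line 5: ['keyboard', 'if'] (min_width=11, slack=3)
Line 6: ['paper', 'large'] (min_width=11, slack=3)
Line 7: ['old', 'magnetic'] (min_width=12, slack=2)
Line 8: ['pencil', 'be', 'no'] (min_width=12, slack=2)
Line 9: ['golden', 'plate'] (min_width=12, slack=2)
Line 10: ['garden'] (min_width=6, slack=8)
Line 11: ['compound', 'corn'] (min_width=13, slack=1)
Total lines: 11

Answer: 11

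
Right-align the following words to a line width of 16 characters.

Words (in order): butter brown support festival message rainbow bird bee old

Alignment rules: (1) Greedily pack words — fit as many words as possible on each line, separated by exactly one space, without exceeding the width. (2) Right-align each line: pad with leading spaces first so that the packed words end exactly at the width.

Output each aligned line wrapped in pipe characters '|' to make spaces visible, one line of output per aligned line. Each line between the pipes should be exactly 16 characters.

Line 1: ['butter', 'brown'] (min_width=12, slack=4)
Line 2: ['support', 'festival'] (min_width=16, slack=0)
Line 3: ['message', 'rainbow'] (min_width=15, slack=1)
Line 4: ['bird', 'bee', 'old'] (min_width=12, slack=4)

Answer: |    butter brown|
|support festival|
| message rainbow|
|    bird bee old|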